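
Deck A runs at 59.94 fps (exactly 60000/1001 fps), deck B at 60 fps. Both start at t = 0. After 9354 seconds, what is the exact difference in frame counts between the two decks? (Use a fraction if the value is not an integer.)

561240/1001 frames

A emits 60000/1001 × 9354 = 561240000/1001 frames; B emits 60 × 9354 = 561240.
Difference = 561240/1001 frames (≈ 560.6793); B is ahead of A.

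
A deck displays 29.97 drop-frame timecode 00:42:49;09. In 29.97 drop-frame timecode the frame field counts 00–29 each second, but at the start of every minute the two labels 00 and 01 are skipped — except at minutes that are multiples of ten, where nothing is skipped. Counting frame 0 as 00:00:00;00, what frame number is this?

Complete 10-minute blocks: 4, each 17982 frames → 71928.
Remaining 2 whole minutes in the current block: 1800 + 1 × 1798 = 3598 frames.
Within the current minute: 49 × 30 + 9 − 2 = 1477 (labels ;00/;01 skipped at this minute). Total = 71928 + 3598 + 1477 = 77003.

77003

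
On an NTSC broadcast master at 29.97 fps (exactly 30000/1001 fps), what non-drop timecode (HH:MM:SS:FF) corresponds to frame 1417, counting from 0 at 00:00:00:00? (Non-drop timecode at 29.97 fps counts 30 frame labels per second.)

00:00:47:07

1417 ÷ 30 = 47 full seconds, remainder 7 frames.
47 s = 0 h 0 min 47 s.
Timecode: 00:00:47:07.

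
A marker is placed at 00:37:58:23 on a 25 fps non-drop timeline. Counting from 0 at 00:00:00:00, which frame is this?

Total seconds to the label: (0 × 3600 + 37 × 60 + 58) = 2278.
Frame index = 2278 × 25 + 23 = 56973.

56973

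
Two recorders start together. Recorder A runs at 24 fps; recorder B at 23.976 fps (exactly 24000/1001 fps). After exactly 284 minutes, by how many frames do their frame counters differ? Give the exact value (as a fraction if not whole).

408960/1001 frames

284 min = 17040 s.
A emits 24 × 17040 = 408960 frames; B emits 24000/1001 × 17040 = 408960000/1001.
Difference = 408960/1001 frames (≈ 408.5514); B is behind A.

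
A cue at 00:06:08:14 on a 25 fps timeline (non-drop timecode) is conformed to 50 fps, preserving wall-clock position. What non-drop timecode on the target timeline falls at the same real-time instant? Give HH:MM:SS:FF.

00:06:08:28

Source frame index: (0×3600 + 6×60 + 8) × 25 + 14 = 9214.
Real time: 9214 / (25) = 9214/25 s.
Target frame: (9214/25) × (50) = 18428.
At 50 labels/s: frame 18428 → 00:06:08:28.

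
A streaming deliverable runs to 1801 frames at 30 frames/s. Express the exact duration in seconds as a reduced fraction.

1801/30 seconds

Running time = 1801 ÷ (30) = 1801 × 1/30 = 1801/30 s.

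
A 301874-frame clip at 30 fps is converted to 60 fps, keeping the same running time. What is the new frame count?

Target frames = source frames × (target rate / source rate) = 301874 × (60)/(30) = 301874 × 2 = 603748.

603748 frames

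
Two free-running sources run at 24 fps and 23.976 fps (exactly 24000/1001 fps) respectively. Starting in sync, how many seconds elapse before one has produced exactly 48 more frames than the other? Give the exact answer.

The gap grows by |24000/1001 − 24| = 24/1001 frames per second.
Time for a 48-frame gap: 48 ÷ (24/1001) = 2002 s.

2002 seconds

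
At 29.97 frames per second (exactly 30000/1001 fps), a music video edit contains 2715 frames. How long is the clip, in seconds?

Running time = 2715 / (30000/1001) = 90.5905 s.

90.5905 seconds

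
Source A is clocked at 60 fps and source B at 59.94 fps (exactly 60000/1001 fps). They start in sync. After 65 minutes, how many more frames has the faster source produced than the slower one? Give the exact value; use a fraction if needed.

18000/77 frames

65 min = 3900 s.
A emits 60 × 3900 = 234000 frames; B emits 60000/1001 × 3900 = 18000000/77.
Difference = 18000/77 frames (≈ 233.7662); B is behind A.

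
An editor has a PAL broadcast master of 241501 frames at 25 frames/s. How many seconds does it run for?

Running time = 241501 / (25) = 9660.04 s.

9660.04 seconds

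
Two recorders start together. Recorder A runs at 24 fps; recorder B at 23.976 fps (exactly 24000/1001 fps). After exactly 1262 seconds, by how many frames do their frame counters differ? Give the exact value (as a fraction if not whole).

30288/1001 frames

A emits 24 × 1262 = 30288 frames; B emits 24000/1001 × 1262 = 30288000/1001.
Difference = 30288/1001 frames (≈ 30.2577); B is behind A.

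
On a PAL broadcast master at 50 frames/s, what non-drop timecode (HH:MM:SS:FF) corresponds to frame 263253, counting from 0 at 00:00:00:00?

263253 ÷ 50 = 5265 full seconds, remainder 3 frames.
5265 s = 1 h 27 min 45 s.
Timecode: 01:27:45:03.

01:27:45:03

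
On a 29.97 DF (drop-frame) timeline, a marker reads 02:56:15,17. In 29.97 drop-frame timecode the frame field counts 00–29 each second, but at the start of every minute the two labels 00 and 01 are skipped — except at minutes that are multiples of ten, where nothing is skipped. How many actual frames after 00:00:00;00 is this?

As if non-drop at 30 labels/s: (2 × 3600 + 56 × 60 + 15) × 30 + 17 = 317267.
Minute boundaries passed: 176; those not divisible by 10: 176 − 17 = 159; dropped labels = 2 × 159 = 318.
Actual frame index = 317267 − 318 = 316949.

316949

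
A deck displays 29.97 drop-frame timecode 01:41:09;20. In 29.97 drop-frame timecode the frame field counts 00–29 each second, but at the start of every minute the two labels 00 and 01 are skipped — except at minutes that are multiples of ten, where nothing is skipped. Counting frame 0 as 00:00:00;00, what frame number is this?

As if non-drop at 30 labels/s: (1 × 3600 + 41 × 60 + 9) × 30 + 20 = 182090.
Minute boundaries passed: 101; those not divisible by 10: 101 − 10 = 91; dropped labels = 2 × 91 = 182.
Actual frame index = 182090 − 182 = 181908.

181908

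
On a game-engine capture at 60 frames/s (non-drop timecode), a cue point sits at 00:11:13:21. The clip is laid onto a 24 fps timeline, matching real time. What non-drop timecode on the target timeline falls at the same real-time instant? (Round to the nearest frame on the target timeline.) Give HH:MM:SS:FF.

Source frame index: (0×3600 + 11×60 + 13) × 60 + 21 = 40401.
Real time: 40401 / (60) = 13467/20 s.
Target frame: (13467/20) × (24) = 80802/5 ≈ 16160.400 → 16160.
At 24 labels/s: frame 16160 → 00:11:13:08.

00:11:13:08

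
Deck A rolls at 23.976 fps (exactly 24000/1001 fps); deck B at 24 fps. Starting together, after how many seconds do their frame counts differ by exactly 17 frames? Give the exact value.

17017/24 seconds

The gap grows by |24 − 24000/1001| = 24/1001 frames per second.
Time for a 17-frame gap: 17 ÷ (24/1001) = 17017/24 s.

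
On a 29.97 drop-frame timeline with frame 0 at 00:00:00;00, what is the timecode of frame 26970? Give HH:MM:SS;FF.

Ten DF minutes hold 17982 frames, so frame 26970 lies in block 1 (frames 17982–35963) with 8988 frames into that block.
The block's first minute is 1800 frames and the rest 1798 each; 8988 frames reaches minute 4, so 1 × 18 + 4 × 2 = 26 labels have been skipped so far.
Adding those back, label number 26970 + 26 = 26996 at 30 labels/s is 899 s + 26 f = 0 h 14 min 59 s frame 26, i.e. 00:14:59;26.

00:14:59;26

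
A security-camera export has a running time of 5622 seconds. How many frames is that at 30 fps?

168660 frames

Frames = 5622 × 30 = 168660.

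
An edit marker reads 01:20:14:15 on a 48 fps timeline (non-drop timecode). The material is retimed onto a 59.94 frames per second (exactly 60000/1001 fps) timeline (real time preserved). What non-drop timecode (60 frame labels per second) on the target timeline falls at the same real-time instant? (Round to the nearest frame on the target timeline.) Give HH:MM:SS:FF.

01:20:09:30

Source frame index: (1×3600 + 20×60 + 14) × 48 + 15 = 231087.
Real time: 231087 / (48) = 77029/16 s.
Target frame: (77029/16) × (60000/1001) = 288858750/1001 ≈ 288570.180 → 288570.
At 60 labels/s: frame 288570 → 01:20:09:30.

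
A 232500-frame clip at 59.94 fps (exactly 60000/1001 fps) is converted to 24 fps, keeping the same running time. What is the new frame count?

93093 frames

Target frames = source frames × (target rate / source rate) = 232500 × (24)/(60000/1001) = 232500 × 1001/2500 = 93093.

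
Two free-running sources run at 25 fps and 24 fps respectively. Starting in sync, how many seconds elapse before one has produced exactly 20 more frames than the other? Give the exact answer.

20 seconds

The gap grows by |24 − 25| = 1 frame per second.
Time for a 20-frame gap: 20 ÷ (1) = 20 s.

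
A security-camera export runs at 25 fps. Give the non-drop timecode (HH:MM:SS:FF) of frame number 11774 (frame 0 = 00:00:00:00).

11774 ÷ 25 = 470 full seconds, remainder 24 frames.
470 s = 0 h 7 min 50 s.
Timecode: 00:07:50:24.

00:07:50:24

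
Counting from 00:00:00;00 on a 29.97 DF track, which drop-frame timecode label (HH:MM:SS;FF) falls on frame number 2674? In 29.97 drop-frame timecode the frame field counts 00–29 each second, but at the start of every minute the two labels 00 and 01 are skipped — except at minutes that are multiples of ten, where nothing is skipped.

00:01:29;06

Ten DF minutes hold 17982 frames, so frame 2674 lies in block 0 (frames 0–17981) with 2674 frames into that block.
The block's first minute is 1800 frames and the rest 1798 each; 2674 frames reaches minute 1, so 0 × 18 + 1 × 2 = 2 labels have been skipped so far.
Adding those back, label number 2674 + 2 = 2676 at 30 labels/s is 89 s + 6 f = 0 h 1 min 29 s frame 6, i.e. 00:01:29;06.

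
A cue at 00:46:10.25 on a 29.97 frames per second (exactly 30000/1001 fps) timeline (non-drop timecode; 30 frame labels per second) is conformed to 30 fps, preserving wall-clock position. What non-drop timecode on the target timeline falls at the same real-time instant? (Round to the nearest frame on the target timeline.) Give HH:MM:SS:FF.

00:46:13:18

Source frame index: (0×3600 + 46×60 + 10) × 30 + 25 = 83125.
Real time: 83125 / (30000/1001) = 133133/48 s.
Target frame: (133133/48) × (30) = 665665/8 ≈ 83208.125 → 83208.
At 30 labels/s: frame 83208 → 00:46:13:18.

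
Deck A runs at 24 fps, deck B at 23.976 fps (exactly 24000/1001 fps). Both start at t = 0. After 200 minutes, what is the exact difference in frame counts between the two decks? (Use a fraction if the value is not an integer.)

288000/1001 frames

200 min = 12000 s.
A emits 24 × 12000 = 288000 frames; B emits 24000/1001 × 12000 = 288000000/1001.
Difference = 288000/1001 frames (≈ 287.7123); B is behind A.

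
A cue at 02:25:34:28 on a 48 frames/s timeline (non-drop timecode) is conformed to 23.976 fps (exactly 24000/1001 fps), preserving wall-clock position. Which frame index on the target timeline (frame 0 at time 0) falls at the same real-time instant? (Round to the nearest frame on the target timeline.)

frame 209421

Source frame index: (2×3600 + 25×60 + 34) × 48 + 28 = 419260.
Real time: 419260 / (48) = 104815/12 s.
Target frame: (104815/12) × (24000/1001) = 209630000/1001 ≈ 209420.579 → 209421.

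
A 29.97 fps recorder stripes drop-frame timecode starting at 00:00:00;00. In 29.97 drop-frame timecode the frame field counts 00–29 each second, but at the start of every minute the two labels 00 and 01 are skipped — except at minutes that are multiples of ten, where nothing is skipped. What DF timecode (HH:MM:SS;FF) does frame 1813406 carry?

16:48:27;12

Ten DF minutes hold 17982 frames, so frame 1813406 lies in block 100 (frames 1798200–1816181) with 15206 frames into that block.
The block's first minute is 1800 frames and the rest 1798 each; 15206 frames reaches minute 8, so 100 × 18 + 8 × 2 = 1816 labels have been skipped so far.
Adding those back, label number 1813406 + 1816 = 1815222 at 30 labels/s is 60507 s + 12 f = 16 h 48 min 27 s frame 12, i.e. 16:48:27;12.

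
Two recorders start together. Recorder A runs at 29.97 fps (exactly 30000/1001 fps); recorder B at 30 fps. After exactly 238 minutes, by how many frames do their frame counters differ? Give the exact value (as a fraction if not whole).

61200/143 frames

238 min = 14280 s.
A emits 30000/1001 × 14280 = 61200000/143 frames; B emits 30 × 14280 = 428400.
Difference = 61200/143 frames (≈ 427.9720); B is ahead of A.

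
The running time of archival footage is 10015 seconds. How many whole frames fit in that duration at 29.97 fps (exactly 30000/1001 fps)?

Frames = 10015 × 30000/1001 = 300450000/1001 ≈ 300149.8501.
Complete frames: 300149.

300149 frames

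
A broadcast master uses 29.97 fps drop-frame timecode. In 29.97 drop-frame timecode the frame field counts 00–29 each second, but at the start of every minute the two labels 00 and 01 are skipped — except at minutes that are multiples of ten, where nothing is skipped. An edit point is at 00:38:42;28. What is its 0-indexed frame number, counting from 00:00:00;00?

69618

As if non-drop at 30 labels/s: (0 × 3600 + 38 × 60 + 42) × 30 + 28 = 69688.
Minute boundaries passed: 38; those not divisible by 10: 38 − 3 = 35; dropped labels = 2 × 35 = 70.
Actual frame index = 69688 − 70 = 69618.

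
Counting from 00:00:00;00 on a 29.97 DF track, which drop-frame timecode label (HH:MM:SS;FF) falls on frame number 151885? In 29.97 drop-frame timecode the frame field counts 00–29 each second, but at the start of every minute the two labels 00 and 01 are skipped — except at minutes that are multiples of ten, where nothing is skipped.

Each 10-minute DF block holds 10 × 60 × 30 − 9 × 2 = 17982 frames. 151885 ÷ 17982 → 8 full blocks, remainder 8029.
Within the partial block the first minute is 1800 frames and each further minute 1798, so 4 further minute boundaries passed. Total skipped labels = 18 × 8 + 2 × 4 = 152.
Non-drop label index = 151885 + 152 = 152037; at 30 labels/s that is 01:24:27:27, i.e. DF 01:24:27;27.

01:24:27;27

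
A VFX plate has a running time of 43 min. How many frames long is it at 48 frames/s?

43 min = 2580 s.
Frames = 2580 × 48 = 123840.

123840 frames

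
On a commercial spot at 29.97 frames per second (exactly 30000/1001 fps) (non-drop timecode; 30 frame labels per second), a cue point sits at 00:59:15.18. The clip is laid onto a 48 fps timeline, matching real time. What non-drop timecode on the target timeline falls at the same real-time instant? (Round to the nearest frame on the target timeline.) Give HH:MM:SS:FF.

Source frame index: (0×3600 + 59×60 + 15) × 30 + 18 = 106668.
Real time: 106668 / (30000/1001) = 8897889/2500 s.
Target frame: (8897889/2500) × (48) = 106774668/625 ≈ 170839.469 → 170839.
At 48 labels/s: frame 170839 → 00:59:19:07.

00:59:19:07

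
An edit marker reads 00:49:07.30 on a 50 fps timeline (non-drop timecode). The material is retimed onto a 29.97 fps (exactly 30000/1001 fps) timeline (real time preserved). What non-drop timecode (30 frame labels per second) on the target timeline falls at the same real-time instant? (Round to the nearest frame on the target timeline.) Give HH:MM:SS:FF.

00:49:04:20

Source frame index: (0×3600 + 49×60 + 7) × 50 + 30 = 147380.
Real time: 147380 / (50) = 14738/5 s.
Target frame: (14738/5) × (30000/1001) = 88428000/1001 ≈ 88339.660 → 88340.
At 30 labels/s: frame 88340 → 00:49:04:20.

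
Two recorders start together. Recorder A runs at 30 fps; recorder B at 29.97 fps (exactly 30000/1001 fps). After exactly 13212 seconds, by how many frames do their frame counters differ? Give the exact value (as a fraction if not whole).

396360/1001 frames

A emits 30 × 13212 = 396360 frames; B emits 30000/1001 × 13212 = 396360000/1001.
Difference = 396360/1001 frames (≈ 395.9640); B is behind A.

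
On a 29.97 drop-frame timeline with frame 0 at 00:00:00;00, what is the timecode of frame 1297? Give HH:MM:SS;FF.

00:00:43;07

Each 10-minute DF block holds 10 × 60 × 30 − 9 × 2 = 17982 frames. 1297 ÷ 17982 → 0 full blocks, remainder 1297.
Within the partial block the first minute is 1800 frames and each further minute 1798, so 0 further minute boundaries passed. Total skipped labels = 18 × 0 + 2 × 0 = 0.
Non-drop label index = 1297 + 0 = 1297; at 30 labels/s that is 00:00:43:07, i.e. DF 00:00:43;07.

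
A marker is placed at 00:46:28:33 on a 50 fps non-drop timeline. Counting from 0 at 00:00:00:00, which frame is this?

139433

Total seconds to the label: (0 × 3600 + 46 × 60 + 28) = 2788.
Frame index = 2788 × 50 + 33 = 139433.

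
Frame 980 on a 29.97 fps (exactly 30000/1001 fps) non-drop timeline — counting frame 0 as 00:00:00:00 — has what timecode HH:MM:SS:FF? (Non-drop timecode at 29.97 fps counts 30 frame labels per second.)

00:00:32:20

980 ÷ 30 = 32 full seconds, remainder 20 frames.
32 s = 0 h 0 min 32 s.
Timecode: 00:00:32:20.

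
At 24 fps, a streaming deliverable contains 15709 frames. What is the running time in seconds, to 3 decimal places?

Running time = 15709 × 1/24 = 15709/24 s ≈ 654.542 s.

654.542 seconds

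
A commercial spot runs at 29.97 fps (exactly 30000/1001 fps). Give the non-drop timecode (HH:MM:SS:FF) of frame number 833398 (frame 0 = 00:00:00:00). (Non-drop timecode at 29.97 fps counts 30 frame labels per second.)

07:42:59:28

833398 ÷ 30 = 27779 full seconds, remainder 28 frames.
27779 s = 7 h 42 min 59 s.
Timecode: 07:42:59:28.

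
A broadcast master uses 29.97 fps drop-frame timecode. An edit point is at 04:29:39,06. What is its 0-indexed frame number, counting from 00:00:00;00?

484890

As if non-drop at 30 labels/s: (4 × 3600 + 29 × 60 + 39) × 30 + 6 = 485376.
Minute boundaries passed: 269; those not divisible by 10: 269 − 26 = 243; dropped labels = 2 × 243 = 486.
Actual frame index = 485376 − 486 = 484890.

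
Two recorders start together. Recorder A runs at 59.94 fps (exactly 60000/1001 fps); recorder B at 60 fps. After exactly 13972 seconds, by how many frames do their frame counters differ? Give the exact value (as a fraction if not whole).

119760/143 frames

A emits 60000/1001 × 13972 = 119760000/143 frames; B emits 60 × 13972 = 838320.
Difference = 119760/143 frames (≈ 837.4825); B is ahead of A.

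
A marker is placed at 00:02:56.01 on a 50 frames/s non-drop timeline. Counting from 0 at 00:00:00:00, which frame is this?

Total seconds to the label: (0 × 3600 + 2 × 60 + 56) = 176.
Frame index = 176 × 50 + 1 = 8801.

8801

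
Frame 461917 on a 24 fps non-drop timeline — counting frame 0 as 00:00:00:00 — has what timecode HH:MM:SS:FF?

461917 ÷ 24 = 19246 full seconds, remainder 13 frames.
19246 s = 5 h 20 min 46 s.
Timecode: 05:20:46:13.

05:20:46:13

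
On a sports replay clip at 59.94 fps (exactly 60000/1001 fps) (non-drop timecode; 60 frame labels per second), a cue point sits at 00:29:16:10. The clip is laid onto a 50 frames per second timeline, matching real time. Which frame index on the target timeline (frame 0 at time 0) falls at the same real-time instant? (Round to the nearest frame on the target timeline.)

Source frame index: (0×3600 + 29×60 + 16) × 60 + 10 = 105370.
Real time: 105370 / (60000/1001) = 10547537/6000 s.
Target frame: (10547537/6000) × (50) = 10547537/120 ≈ 87896.142 → 87896.

frame 87896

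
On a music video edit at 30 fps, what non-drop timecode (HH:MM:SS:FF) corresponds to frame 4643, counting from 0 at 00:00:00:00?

00:02:34:23

4643 ÷ 30 = 154 full seconds, remainder 23 frames.
154 s = 0 h 2 min 34 s.
Timecode: 00:02:34:23.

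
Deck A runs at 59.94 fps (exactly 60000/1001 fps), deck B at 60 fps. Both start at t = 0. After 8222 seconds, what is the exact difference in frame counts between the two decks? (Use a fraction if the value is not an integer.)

493320/1001 frames

A emits 60000/1001 × 8222 = 493320000/1001 frames; B emits 60 × 8222 = 493320.
Difference = 493320/1001 frames (≈ 492.8272); B is ahead of A.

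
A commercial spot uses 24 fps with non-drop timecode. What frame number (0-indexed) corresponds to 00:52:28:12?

Total seconds to the label: (0 × 3600 + 52 × 60 + 28) = 3148.
Frame index = 3148 × 24 + 12 = 75564.

frame 75564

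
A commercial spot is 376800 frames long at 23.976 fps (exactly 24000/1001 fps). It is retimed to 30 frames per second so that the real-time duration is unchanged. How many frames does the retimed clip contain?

Target frames = source frames × (target rate / source rate) = 376800 × (30)/(24000/1001) = 376800 × 1001/800 = 471471.

471471 frames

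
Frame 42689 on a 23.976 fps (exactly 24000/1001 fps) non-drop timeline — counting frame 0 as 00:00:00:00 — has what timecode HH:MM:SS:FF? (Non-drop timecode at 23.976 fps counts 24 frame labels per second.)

00:29:38:17

42689 ÷ 24 = 1778 full seconds, remainder 17 frames.
1778 s = 0 h 29 min 38 s.
Timecode: 00:29:38:17.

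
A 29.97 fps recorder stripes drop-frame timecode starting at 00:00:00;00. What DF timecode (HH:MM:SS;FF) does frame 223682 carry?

Each 10-minute DF block holds 10 × 60 × 30 − 9 × 2 = 17982 frames. 223682 ÷ 17982 → 12 full blocks, remainder 7898.
Within the partial block the first minute is 1800 frames and each further minute 1798, so 4 further minute boundaries passed. Total skipped labels = 18 × 12 + 2 × 4 = 224.
Non-drop label index = 223682 + 224 = 223906; at 30 labels/s that is 02:04:23:16, i.e. DF 02:04:23;16.

02:04:23;16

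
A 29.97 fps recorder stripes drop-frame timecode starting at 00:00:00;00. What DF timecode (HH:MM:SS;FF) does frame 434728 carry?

Ten DF minutes hold 17982 frames, so frame 434728 lies in block 24 (frames 431568–449549) with 3160 frames into that block.
The block's first minute is 1800 frames and the rest 1798 each; 3160 frames reaches minute 1, so 24 × 18 + 1 × 2 = 434 labels have been skipped so far.
Adding those back, label number 434728 + 434 = 435162 at 30 labels/s is 14505 s + 12 f = 4 h 1 min 45 s frame 12, i.e. 04:01:45;12.

04:01:45;12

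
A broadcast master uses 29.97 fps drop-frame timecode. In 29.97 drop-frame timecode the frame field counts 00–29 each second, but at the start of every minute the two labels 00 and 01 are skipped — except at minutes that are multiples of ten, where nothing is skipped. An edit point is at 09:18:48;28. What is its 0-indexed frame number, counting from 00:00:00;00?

1004862

As if non-drop at 30 labels/s: (9 × 3600 + 18 × 60 + 48) × 30 + 28 = 1005868.
Minute boundaries passed: 558; those not divisible by 10: 558 − 55 = 503; dropped labels = 2 × 503 = 1006.
Actual frame index = 1005868 − 1006 = 1004862.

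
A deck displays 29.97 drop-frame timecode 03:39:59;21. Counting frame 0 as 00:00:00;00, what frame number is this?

395595

As if non-drop at 30 labels/s: (3 × 3600 + 39 × 60 + 59) × 30 + 21 = 395991.
Minute boundaries passed: 219; those not divisible by 10: 219 − 21 = 198; dropped labels = 2 × 198 = 396.
Actual frame index = 395991 − 396 = 395595.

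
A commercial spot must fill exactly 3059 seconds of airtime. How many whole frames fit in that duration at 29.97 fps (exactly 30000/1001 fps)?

Frames = 3059 × 30000/1001 = 13110000/143 ≈ 91678.3217.
Complete frames: 91678.

91678 frames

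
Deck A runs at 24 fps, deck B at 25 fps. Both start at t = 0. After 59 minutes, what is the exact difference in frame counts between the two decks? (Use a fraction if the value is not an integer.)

3540 frames

59 min = 3540 s.
A emits 24 × 3540 = 84960 frames; B emits 25 × 3540 = 88500.
Difference = 3540 frames; B is ahead of A.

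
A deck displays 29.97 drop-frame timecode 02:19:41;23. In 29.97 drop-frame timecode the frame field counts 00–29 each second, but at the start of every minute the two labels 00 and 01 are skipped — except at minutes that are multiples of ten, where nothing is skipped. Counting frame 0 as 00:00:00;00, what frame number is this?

Complete 10-minute blocks: 13, each 17982 frames → 233766.
Remaining 9 whole minutes in the current block: 1800 + 8 × 1798 = 16184 frames.
Within the current minute: 41 × 30 + 23 − 2 = 1251 (labels ;00/;01 skipped at this minute). Total = 233766 + 16184 + 1251 = 251201.

251201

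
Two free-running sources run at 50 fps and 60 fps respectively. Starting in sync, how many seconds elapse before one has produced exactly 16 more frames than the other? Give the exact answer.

1.6 seconds

The gap grows by |60 − 50| = 10 frames per second.
Time for a 16-frame gap: 16 ÷ (10) = 1.6 s.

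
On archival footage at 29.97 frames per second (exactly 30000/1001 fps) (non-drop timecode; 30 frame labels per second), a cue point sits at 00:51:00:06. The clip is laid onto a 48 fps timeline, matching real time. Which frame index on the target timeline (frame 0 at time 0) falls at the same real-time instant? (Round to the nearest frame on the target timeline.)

frame 147036

Source frame index: (0×3600 + 51×60 + 0) × 30 + 6 = 91806.
Real time: 91806 / (30000/1001) = 15316301/5000 s.
Target frame: (15316301/5000) × (48) = 91897806/625 ≈ 147036.490 → 147036.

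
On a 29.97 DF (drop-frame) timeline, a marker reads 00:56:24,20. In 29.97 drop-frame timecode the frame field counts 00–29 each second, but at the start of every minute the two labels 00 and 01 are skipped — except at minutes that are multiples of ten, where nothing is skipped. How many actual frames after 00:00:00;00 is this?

Complete 10-minute blocks: 5, each 17982 frames → 89910.
Remaining 6 whole minutes in the current block: 1800 + 5 × 1798 = 10790 frames.
Within the current minute: 24 × 30 + 20 − 2 = 738 (labels ;00/;01 skipped at this minute). Total = 89910 + 10790 + 738 = 101438.

101438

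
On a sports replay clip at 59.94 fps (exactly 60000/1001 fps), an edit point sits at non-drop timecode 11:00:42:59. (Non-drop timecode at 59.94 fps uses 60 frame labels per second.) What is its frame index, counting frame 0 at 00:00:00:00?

Total seconds to the label: (11 × 3600 + 0 × 60 + 42) = 39642.
Frame index = 39642 × 60 + 59 = 2378579.

frame 2378579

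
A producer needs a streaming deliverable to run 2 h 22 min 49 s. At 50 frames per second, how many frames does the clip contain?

428450 frames

2 h 22 min 49 s = 8569 s.
Frames = 8569 × 50 = 428450.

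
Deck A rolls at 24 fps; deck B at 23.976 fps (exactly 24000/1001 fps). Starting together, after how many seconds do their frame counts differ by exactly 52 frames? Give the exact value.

The gap grows by |24000/1001 − 24| = 24/1001 frames per second.
Time for a 52-frame gap: 52 ÷ (24/1001) = 13013/6 s.

13013/6 seconds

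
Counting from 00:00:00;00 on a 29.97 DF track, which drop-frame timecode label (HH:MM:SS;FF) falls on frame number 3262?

Ten DF minutes hold 17982 frames, so frame 3262 lies in block 0 (frames 0–17981) with 3262 frames into that block.
The block's first minute is 1800 frames and the rest 1798 each; 3262 frames reaches minute 1, so 0 × 18 + 1 × 2 = 2 labels have been skipped so far.
Adding those back, label number 3262 + 2 = 3264 at 30 labels/s is 108 s + 24 f = 0 h 1 min 48 s frame 24, i.e. 00:01:48;24.

00:01:48;24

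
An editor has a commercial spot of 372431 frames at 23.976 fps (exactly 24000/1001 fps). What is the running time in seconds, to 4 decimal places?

Running time = 372431 × 1001/24000 = 372803431/24000 s ≈ 15533.4763 s.

15533.4763 seconds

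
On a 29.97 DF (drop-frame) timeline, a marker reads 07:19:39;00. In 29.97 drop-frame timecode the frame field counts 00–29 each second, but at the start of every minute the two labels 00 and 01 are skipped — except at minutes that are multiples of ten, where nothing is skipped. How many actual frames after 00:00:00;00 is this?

790578

As if non-drop at 30 labels/s: (7 × 3600 + 19 × 60 + 39) × 30 + 0 = 791370.
Minute boundaries passed: 439; those not divisible by 10: 439 − 43 = 396; dropped labels = 2 × 396 = 792.
Actual frame index = 791370 − 792 = 790578.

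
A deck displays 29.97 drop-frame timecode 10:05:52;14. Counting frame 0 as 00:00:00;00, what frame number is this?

1089484

Complete 10-minute blocks: 60, each 17982 frames → 1078920.
Remaining 5 whole minutes in the current block: 1800 + 4 × 1798 = 8992 frames.
Within the current minute: 52 × 30 + 14 − 2 = 1572 (labels ;00/;01 skipped at this minute). Total = 1078920 + 8992 + 1572 = 1089484.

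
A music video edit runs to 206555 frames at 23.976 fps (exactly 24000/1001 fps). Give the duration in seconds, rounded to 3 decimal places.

8615.065 seconds

Running time = 206555 × 1001/24000 = 41352311/4800 s ≈ 8615.065 s.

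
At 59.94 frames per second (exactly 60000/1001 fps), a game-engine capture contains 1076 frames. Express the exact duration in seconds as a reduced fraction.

269269/15000 seconds

Running time = 1076 ÷ (60000/1001) = 1076 × 1001/60000 = 269269/15000 s.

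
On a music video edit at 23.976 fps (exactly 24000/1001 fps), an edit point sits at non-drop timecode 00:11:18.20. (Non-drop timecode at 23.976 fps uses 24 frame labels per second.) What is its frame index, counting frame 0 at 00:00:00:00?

16292

Total seconds to the label: (0 × 3600 + 11 × 60 + 18) = 678.
Frame index = 678 × 24 + 20 = 16292.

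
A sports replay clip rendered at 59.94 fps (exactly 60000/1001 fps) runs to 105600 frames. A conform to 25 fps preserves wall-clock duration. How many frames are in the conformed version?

44044 frames

Target frames = source frames × (target rate / source rate) = 105600 × (25)/(60000/1001) = 105600 × 1001/2400 = 44044.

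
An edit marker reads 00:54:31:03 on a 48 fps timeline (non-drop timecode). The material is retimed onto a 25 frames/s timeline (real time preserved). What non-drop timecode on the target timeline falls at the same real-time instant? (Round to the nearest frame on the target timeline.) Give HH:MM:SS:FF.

00:54:31:02

Source frame index: (0×3600 + 54×60 + 31) × 48 + 3 = 157011.
Real time: 157011 / (48) = 52337/16 s.
Target frame: (52337/16) × (25) = 1308425/16 ≈ 81776.562 → 81777.
At 25 labels/s: frame 81777 → 00:54:31:02.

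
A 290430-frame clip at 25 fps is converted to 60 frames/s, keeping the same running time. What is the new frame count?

697032 frames

Target frames = source frames × (target rate / source rate) = 290430 × (60)/(25) = 290430 × 12/5 = 697032.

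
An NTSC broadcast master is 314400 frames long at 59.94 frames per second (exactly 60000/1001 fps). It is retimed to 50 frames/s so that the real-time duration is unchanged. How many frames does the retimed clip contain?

Target frames = source frames × (target rate / source rate) = 314400 × (50)/(60000/1001) = 314400 × 1001/1200 = 262262.

262262 frames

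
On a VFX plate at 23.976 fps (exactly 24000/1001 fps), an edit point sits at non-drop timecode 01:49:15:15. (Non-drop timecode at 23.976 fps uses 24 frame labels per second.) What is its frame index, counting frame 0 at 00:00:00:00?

frame 157335

Total seconds to the label: (1 × 3600 + 49 × 60 + 15) = 6555.
Frame index = 6555 × 24 + 15 = 157335.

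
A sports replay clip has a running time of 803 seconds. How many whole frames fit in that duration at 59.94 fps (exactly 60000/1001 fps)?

Frames = 803 × 60000/1001 = 4380000/91 ≈ 48131.8681.
Complete frames: 48131.

48131 frames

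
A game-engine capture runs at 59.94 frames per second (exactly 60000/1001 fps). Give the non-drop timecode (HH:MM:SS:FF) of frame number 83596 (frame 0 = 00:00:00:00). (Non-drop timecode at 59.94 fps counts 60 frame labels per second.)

83596 ÷ 60 = 1393 full seconds, remainder 16 frames.
1393 s = 0 h 23 min 13 s.
Timecode: 00:23:13:16.

00:23:13:16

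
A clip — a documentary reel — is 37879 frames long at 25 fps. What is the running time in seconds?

Running time = 37879 / (25) = 1515.16 s.

1515.16 seconds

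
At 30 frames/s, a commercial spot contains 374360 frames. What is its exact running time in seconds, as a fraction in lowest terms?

37436/3 seconds

Running time = 374360 ÷ (30) = 374360 × 1/30 = 37436/3 s.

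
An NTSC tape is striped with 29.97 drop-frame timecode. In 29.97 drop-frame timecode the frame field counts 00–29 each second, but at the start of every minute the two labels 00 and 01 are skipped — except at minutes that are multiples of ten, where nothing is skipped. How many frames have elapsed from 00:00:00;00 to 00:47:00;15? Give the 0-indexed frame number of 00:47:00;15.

Complete 10-minute blocks: 4, each 17982 frames → 71928.
Remaining 7 whole minutes in the current block: 1800 + 6 × 1798 = 12588 frames.
Within the current minute: 0 × 30 + 15 − 2 = 13 (labels ;00/;01 skipped at this minute). Total = 71928 + 12588 + 13 = 84529.

84529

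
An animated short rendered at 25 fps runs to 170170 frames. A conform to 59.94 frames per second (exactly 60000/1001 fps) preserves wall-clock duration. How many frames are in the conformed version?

408000 frames

Target frames = source frames × (target rate / source rate) = 170170 × (60000/1001)/(25) = 170170 × 2400/1001 = 408000.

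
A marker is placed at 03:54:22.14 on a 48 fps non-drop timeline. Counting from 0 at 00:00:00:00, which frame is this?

674990

Total seconds to the label: (3 × 3600 + 54 × 60 + 22) = 14062.
Frame index = 14062 × 48 + 14 = 674990.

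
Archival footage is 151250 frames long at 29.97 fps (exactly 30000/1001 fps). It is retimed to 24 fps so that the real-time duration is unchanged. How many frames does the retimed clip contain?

121121 frames

Target frames = source frames × (target rate / source rate) = 151250 × (24)/(30000/1001) = 151250 × 1001/1250 = 121121.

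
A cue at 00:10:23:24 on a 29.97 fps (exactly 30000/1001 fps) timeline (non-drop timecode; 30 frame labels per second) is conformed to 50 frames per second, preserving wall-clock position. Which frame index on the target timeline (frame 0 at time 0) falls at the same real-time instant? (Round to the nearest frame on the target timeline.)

Source frame index: (0×3600 + 10×60 + 23) × 30 + 24 = 18714.
Real time: 18714 / (30000/1001) = 3122119/5000 s.
Target frame: (3122119/5000) × (50) = 3122119/100 ≈ 31221.190 → 31221.

frame 31221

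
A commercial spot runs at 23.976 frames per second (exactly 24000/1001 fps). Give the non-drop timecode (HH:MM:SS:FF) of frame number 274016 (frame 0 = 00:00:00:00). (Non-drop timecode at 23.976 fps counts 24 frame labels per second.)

274016 ÷ 24 = 11417 full seconds, remainder 8 frames.
11417 s = 3 h 10 min 17 s.
Timecode: 03:10:17:08.

03:10:17:08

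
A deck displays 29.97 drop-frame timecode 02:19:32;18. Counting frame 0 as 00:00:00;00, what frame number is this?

Complete 10-minute blocks: 13, each 17982 frames → 233766.
Remaining 9 whole minutes in the current block: 1800 + 8 × 1798 = 16184 frames.
Within the current minute: 32 × 30 + 18 − 2 = 976 (labels ;00/;01 skipped at this minute). Total = 233766 + 16184 + 976 = 250926.

250926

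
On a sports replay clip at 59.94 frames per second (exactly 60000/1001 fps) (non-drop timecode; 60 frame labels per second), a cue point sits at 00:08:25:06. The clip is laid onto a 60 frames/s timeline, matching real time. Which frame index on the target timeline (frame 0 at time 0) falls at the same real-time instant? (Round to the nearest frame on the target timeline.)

frame 30336

Source frame index: (0×3600 + 8×60 + 25) × 60 + 6 = 30306.
Real time: 30306 / (60000/1001) = 5056051/10000 s.
Target frame: (5056051/10000) × (60) = 15168153/500 ≈ 30336.306 → 30336.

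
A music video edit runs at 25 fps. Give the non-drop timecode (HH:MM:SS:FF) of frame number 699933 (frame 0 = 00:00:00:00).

699933 ÷ 25 = 27997 full seconds, remainder 8 frames.
27997 s = 7 h 46 min 37 s.
Timecode: 07:46:37:08.

07:46:37:08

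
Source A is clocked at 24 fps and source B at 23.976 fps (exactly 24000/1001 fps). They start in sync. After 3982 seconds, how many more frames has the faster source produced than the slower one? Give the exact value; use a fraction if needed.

A emits 24 × 3982 = 95568 frames; B emits 24000/1001 × 3982 = 8688000/91.
Difference = 8688/91 frames (≈ 95.4725); B is behind A.

8688/91 frames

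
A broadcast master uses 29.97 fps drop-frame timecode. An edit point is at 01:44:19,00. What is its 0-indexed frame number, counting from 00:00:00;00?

Complete 10-minute blocks: 10, each 17982 frames → 179820.
Remaining 4 whole minutes in the current block: 1800 + 3 × 1798 = 7194 frames.
Within the current minute: 19 × 30 + 0 − 2 = 568 (labels ;00/;01 skipped at this minute). Total = 179820 + 7194 + 568 = 187582.

187582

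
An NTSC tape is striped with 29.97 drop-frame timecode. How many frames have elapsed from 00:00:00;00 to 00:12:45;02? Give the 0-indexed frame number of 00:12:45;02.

22930

As if non-drop at 30 labels/s: (0 × 3600 + 12 × 60 + 45) × 30 + 2 = 22952.
Minute boundaries passed: 12; those not divisible by 10: 12 − 1 = 11; dropped labels = 2 × 11 = 22.
Actual frame index = 22952 − 22 = 22930.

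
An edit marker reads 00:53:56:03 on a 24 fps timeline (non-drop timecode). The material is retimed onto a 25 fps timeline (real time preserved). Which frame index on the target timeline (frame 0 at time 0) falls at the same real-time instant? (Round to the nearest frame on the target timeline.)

Source frame index: (0×3600 + 53×60 + 56) × 24 + 3 = 77667.
Real time: 77667 / (24) = 25889/8 s.
Target frame: (25889/8) × (25) = 647225/8 ≈ 80903.125 → 80903.

frame 80903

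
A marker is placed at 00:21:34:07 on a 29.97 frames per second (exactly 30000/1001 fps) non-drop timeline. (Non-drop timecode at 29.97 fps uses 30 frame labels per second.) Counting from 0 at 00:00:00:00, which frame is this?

frame 38827

Total seconds to the label: (0 × 3600 + 21 × 60 + 34) = 1294.
Frame index = 1294 × 30 + 7 = 38827.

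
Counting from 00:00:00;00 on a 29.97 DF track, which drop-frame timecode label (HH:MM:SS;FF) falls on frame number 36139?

Each 10-minute DF block holds 10 × 60 × 30 − 9 × 2 = 17982 frames. 36139 ÷ 17982 → 2 full blocks, remainder 175.
Within the partial block the first minute is 1800 frames and each further minute 1798, so 0 further minute boundaries passed. Total skipped labels = 18 × 2 + 2 × 0 = 36.
Non-drop label index = 36139 + 36 = 36175; at 30 labels/s that is 00:20:05:25, i.e. DF 00:20:05;25.

00:20:05;25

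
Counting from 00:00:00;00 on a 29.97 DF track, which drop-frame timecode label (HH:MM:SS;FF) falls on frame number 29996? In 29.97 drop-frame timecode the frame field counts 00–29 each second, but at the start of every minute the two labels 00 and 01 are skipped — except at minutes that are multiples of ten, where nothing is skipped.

00:16:40;26

Ten DF minutes hold 17982 frames, so frame 29996 lies in block 1 (frames 17982–35963) with 12014 frames into that block.
The block's first minute is 1800 frames and the rest 1798 each; 12014 frames reaches minute 6, so 1 × 18 + 6 × 2 = 30 labels have been skipped so far.
Adding those back, label number 29996 + 30 = 30026 at 30 labels/s is 1000 s + 26 f = 0 h 16 min 40 s frame 26, i.e. 00:16:40;26.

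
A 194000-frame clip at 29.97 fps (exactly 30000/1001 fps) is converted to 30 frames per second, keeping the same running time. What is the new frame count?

194194 frames

Target frames = source frames × (target rate / source rate) = 194000 × (30)/(30000/1001) = 194000 × 1001/1000 = 194194.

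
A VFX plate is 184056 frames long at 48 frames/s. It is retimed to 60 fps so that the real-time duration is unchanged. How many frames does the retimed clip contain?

Target frames = source frames × (target rate / source rate) = 184056 × (60)/(48) = 184056 × 5/4 = 230070.

230070 frames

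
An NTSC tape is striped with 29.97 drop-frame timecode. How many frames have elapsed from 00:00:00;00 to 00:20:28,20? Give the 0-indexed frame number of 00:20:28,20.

Complete 10-minute blocks: 2, each 17982 frames → 35964.
Remaining 0 whole minutes in the current block: 0 frames.
Within the current minute: 28 × 30 + 20 = 860. Total = 35964 + 0 + 860 = 36824.

36824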